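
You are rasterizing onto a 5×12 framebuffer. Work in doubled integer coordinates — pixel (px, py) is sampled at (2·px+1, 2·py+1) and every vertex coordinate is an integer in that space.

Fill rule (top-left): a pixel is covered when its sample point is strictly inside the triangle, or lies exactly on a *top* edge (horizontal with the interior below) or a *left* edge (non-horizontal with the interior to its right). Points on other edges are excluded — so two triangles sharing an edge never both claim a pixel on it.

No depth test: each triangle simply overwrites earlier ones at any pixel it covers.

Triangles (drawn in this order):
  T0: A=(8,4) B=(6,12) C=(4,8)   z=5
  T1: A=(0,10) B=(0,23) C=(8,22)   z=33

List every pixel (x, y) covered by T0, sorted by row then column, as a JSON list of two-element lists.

T0:
  2·area = 24
  edge (8, 4)→(6, 12): d=(-2,8) right/bottom  bias=-1
  edge (6, 12)→(4, 8): d=(-2,-4) top-left  bias=+0
  edge (4, 8)→(8, 4): d=(4,-4) top-left  bias=+0
    (4,1)@(9, 3): e=[-6,30,0] → .  [on edge]
    (3,2)@(7, 5): e=[6,18,0] → X  [on edge]
    (4,2)@(9, 5): e=[-10,26,8] → .
    (2,3)@(5, 7): e=[18,6,0] → X  [on edge]
    (4,3)@(9, 7): e=[-14,22,16] → .
    (1,4)@(3, 9): e=[30,-6,0] → .  [on edge]
    (2,4)@(5, 9): e=[14,2,8] → X
    (3,4)@(7, 9): e=[-2,10,16] → .
    (0,5)@(1, 11): e=[42,-18,0] → .  [on edge]
    (2,5)@(5, 11): e=[10,-2,16] → .
  covered (4 px):
    . . . . .
    . . . . .
    . . . X .
    . . X X .
    . . X . .
    . . . . .
    . . . . .
    . . . . .
    . . . . .
    . . . . .
    . . . . .
    . . . . .
T1:
  2·area = 104  (B↔C swapped to make it positive)
  edge (0, 10)→(8, 22): d=(8,12) right/bottom  bias=-1
  edge (8, 22)→(0, 23): d=(-8,1) right/bottom  bias=-1
  edge (0, 23)→(0, 10): d=(0,-13) top-left  bias=+0
    (0,6)@(1, 13): e=[12,79,13] → X
    (1,6)@(3, 13): e=[-12,77,39] → .
    (0,7)@(1, 15): e=[28,63,13] → X
    (1,7)@(3, 15): e=[4,61,39] → X
    (2,7)@(5, 15): e=[-20,59,65] → .
    (0,8)@(1, 17): e=[44,47,13] → X
    (2,8)@(5, 17): e=[-4,43,65] → .
    (0,9)@(1, 19): e=[60,31,13] → X
    (2,9)@(5, 19): e=[12,27,65] → X
    (3,9)@(7, 19): e=[-12,25,91] → .
    (0,10)@(1, 21): e=[76,15,13] → X
    (3,10)@(7, 21): e=[4,9,91] → X
  covered (12 px):
    . . . . .
    . . . . .
    . . . . .
    . . . . .
    . . . . .
    . . . . .
    X . . . .
    X X . . .
    X X . . .
    X X X . .
    X X X X .
    . . . . .

Answer: [[3,2],[2,3],[3,3],[2,4]]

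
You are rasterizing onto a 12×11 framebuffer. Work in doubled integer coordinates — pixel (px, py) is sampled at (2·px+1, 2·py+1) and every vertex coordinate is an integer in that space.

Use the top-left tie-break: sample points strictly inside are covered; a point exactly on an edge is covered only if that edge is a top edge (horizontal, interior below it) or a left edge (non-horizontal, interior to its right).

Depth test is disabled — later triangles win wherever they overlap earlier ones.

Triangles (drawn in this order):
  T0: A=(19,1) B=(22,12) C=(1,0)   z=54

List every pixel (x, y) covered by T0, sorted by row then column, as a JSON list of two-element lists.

T0:
  2·area = 195
  edge (19, 1)→(22, 12): d=(3,11) right/bottom  bias=-1
  edge (22, 12)→(1, 0): d=(-21,-12) top-left  bias=+0
  edge (1, 0)→(19, 1): d=(18,1) right/bottom  bias=-1
    (1,0)@(3, 1): e=[176,3,16] → X
    (2,0)@(5, 1): e=[154,27,14] → X
    (3,0)@(7, 1): e=[132,51,12] → X
    (4,0)@(9, 1): e=[110,75,10] → X
    (5,0)@(11, 1): e=[88,99,8] → X
    (6,0)@(13, 1): e=[66,123,6] → X
    (7,0)@(15, 1): e=[44,147,4] → X
    (8,0)@(17, 1): e=[22,171,2] → X
    (9,0)@(19, 1): e=[0,195,0] → .  [on edge]
    (1,1)@(3, 3): e=[182,-39,52] → .
    (2,1)@(5, 3): e=[160,-15,50] → .
    (3,1)@(7, 3): e=[138,9,48] → X
  covered (27 px):
    . X X X X X X X X . . .
    . . . X X X X X X X . .
    . . . . . X X X X X . .
    . . . . . . . X X X . .
    . . . . . . . . X X X .
    . . . . . . . . . . X .
    . . . . . . . . . . . .
    . . . . . . . . . . . .
    . . . . . . . . . . . .
    . . . . . . . . . . . .
    . . . . . . . . . . . .

Final: [[1,0],[2,0],[3,0],[4,0],[5,0],[6,0],[7,0],[8,0],[3,1],[4,1],[5,1],[6,1],[7,1],[8,1],[9,1],[5,2],[6,2],[7,2],[8,2],[9,2],[7,3],[8,3],[9,3],[8,4],[9,4],[10,4],[10,5]]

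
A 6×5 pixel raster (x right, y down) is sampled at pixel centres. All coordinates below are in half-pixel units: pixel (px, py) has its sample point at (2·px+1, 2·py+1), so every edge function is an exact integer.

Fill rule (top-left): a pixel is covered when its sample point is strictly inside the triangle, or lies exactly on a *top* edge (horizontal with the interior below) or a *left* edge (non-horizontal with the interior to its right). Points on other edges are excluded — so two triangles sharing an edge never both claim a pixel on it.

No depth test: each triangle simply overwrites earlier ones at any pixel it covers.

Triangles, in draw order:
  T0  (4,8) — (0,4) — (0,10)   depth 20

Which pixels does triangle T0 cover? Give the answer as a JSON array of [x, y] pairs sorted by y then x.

T0:
  2·area = 24  (B↔C swapped to make it positive)
  edge (4, 8)→(0, 10): d=(-4,2) right/bottom  bias=-1
  edge (0, 10)→(0, 4): d=(0,-6) top-left  bias=+0
  edge (0, 4)→(4, 8): d=(4,4) right/bottom  bias=-1
    (0,2)@(1, 5): e=[18,6,0] → .  [on edge]
    (0,3)@(1, 7): e=[10,6,8] → X
    (1,3)@(3, 7): e=[6,18,0] → .  [on edge]
    (0,4)@(1, 9): e=[2,6,16] → X
    (1,4)@(3, 9): e=[-2,18,8] → .
    (2,4)@(5, 9): e=[-6,30,0] → .  [on edge]
  covered (2 px):
    . . . . . .
    . . . . . .
    . . . . . .
    X . . . . .
    X . . . . .

Final: [[0,3],[0,4]]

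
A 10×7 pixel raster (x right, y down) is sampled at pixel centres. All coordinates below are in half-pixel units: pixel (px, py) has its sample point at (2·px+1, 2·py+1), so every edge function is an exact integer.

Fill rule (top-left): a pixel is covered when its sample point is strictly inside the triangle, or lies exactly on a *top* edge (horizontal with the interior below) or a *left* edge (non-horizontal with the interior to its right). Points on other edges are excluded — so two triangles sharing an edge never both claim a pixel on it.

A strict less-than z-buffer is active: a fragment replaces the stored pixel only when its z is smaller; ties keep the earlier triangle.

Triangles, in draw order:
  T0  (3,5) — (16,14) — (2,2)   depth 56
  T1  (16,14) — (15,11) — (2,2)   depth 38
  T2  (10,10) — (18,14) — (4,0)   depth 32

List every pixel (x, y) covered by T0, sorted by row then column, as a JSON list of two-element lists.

T0:
  2·area = 30  (B↔C swapped to make it positive)
  edge (3, 5)→(2, 2): d=(-1,-3) top-left  bias=+0
  edge (2, 2)→(16, 14): d=(14,12) right/bottom  bias=-1
  edge (16, 14)→(3, 5): d=(-13,-9) top-left  bias=+0
    (1,1)@(3, 3): e=[2,2,26] → #
    (2,1)@(5, 3): e=[8,-22,44] → ·
    (1,2)@(3, 5): e=[0,30,0] → #  [on edge]
    (2,2)@(5, 5): e=[6,6,18] → #
    (3,2)@(7, 5): e=[12,-18,36] → ·
    (1,3)@(3, 7): e=[-2,58,-26] → ·
    (2,3)@(5, 7): e=[4,34,-8] → ·
    (3,3)@(7, 7): e=[10,10,10] → #
    (4,3)@(9, 7): e=[16,-14,28] → ·
    (3,4)@(7, 9): e=[8,38,-16] → ·
    (4,4)@(9, 9): e=[14,14,2] → #
    (5,4)@(11, 9): e=[20,-10,20] → ·
    (2,5)@(5, 11): e=[0,90,-60] → ·  [on edge]
  covered (5 px):
    · · · · · · · · · ·
    · # · · · · · · · ·
    · # # · · · · · · ·
    · · · # · · · · · ·
    · · · · # · · · · ·
    · · · · · · · · · ·
    · · · · · · · · · ·
T1:
  2·area = 30  (B↔C swapped to make it positive)
  edge (16, 14)→(2, 2): d=(-14,-12) top-left  bias=+0
  edge (2, 2)→(15, 11): d=(13,9) right/bottom  bias=-1
  edge (15, 11)→(16, 14): d=(1,3) right/bottom  bias=-1
    (6,2)@(13, 5): e=[90,-60,0] → ·  [on edge]
    (4,3)@(9, 7): e=[14,2,14] → #
    (5,3)@(11, 7): e=[38,-16,8] → ·
    (4,4)@(9, 9): e=[-14,28,16] → ·
    (5,4)@(11, 9): e=[10,10,10] → #
    (6,4)@(13, 9): e=[34,-8,4] → ·
    (5,5)@(11, 11): e=[-18,36,12] → ·
    (6,5)@(13, 11): e=[6,18,6] → #
    (7,5)@(15, 11): e=[30,0,0] → ·  [on edge]
    (6,6)@(13, 13): e=[-22,44,8] → ·
    (7,6)@(15, 13): e=[2,26,2] → #
    (8,6)@(17, 13): e=[26,8,-4] → ·
  covered (4 px):
    · · · · · · · · · ·
    · · · · · · · · · ·
    · · · · · · · · · ·
    · · · · # · · · · ·
    · · · · · # · · · ·
    · · · · · · # · · ·
    · · · · · · · # · ·
T2:
  2·area = 56  (B↔C swapped to make it positive)
  edge (10, 10)→(4, 0): d=(-6,-10) top-left  bias=+0
  edge (4, 0)→(18, 14): d=(14,14) right/bottom  bias=-1
  edge (18, 14)→(10, 10): d=(-8,-4) top-left  bias=+0
    (2,0)@(5, 1): e=[4,0,52] → ·  [on edge]
    (3,1)@(7, 3): e=[12,0,44] → ·  [on edge]
    (3,2)@(7, 5): e=[0,28,28] → #  [on edge]
    (4,2)@(9, 5): e=[20,0,36] → ·  [on edge]
    (3,3)@(7, 7): e=[-12,56,12] → ·
    (4,3)@(9, 7): e=[8,28,20] → #
    (5,3)@(11, 7): e=[28,0,28] → ·  [on edge]
    (4,4)@(9, 9): e=[-4,56,4] → ·
    (5,4)@(11, 9): e=[16,28,12] → #
    (6,4)@(13, 9): e=[36,0,20] → ·  [on edge]
    (5,5)@(11, 11): e=[4,56,-4] → ·
    (6,5)@(13, 11): e=[24,28,4] → #
    (7,5)@(15, 11): e=[44,0,12] → ·  [on edge]
    (8,6)@(17, 13): e=[52,0,4] → ·  [on edge]
  covered (4 px):
    · · · · · · · · · ·
    · · · · · · · · · ·
    · · · # · · · · · ·
    · · · · # · · · · ·
    · · · · · # · · · ·
    · · · · · · # · · ·
    · · · · · · · · · ·

Answer: [[1,1],[1,2],[2,2],[3,3],[4,4]]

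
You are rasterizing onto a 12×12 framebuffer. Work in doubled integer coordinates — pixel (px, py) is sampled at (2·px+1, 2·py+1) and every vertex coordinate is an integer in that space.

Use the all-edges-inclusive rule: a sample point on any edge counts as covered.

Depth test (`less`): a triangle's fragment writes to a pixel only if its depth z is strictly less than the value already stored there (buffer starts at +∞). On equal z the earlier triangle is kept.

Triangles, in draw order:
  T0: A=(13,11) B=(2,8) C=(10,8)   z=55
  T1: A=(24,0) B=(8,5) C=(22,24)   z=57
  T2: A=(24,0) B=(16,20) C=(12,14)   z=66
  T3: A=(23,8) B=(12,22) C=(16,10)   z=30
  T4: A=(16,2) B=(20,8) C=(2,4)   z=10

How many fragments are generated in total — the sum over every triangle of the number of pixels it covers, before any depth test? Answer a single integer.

T0:
  2·area = 24
  edge (13, 11)→(2, 8): d=(-11,-3) inclusive
  edge (2, 8)→(10, 8): d=(8,0) inclusive
  edge (10, 8)→(13, 11): d=(3,3) inclusive
    (1,0)@(3, 1): e=[80,-56,0] → ·  [on edge]
    (2,1)@(5, 3): e=[64,-40,0] → ·  [on edge]
    (3,2)@(7, 5): e=[48,-24,0] → ·  [on edge]
    (4,3)@(9, 7): e=[32,-8,0] → ·  [on edge]
    (3,4)@(7, 9): e=[4,8,12] → #
    (4,4)@(9, 9): e=[10,8,6] → #
    (5,4)@(11, 9): e=[16,8,0] → #  [on edge]
    (6,4)@(13, 9): e=[22,8,-6] → ·
    (3,5)@(7, 11): e=[-18,24,18] → ·
    (4,5)@(9, 11): e=[-12,24,12] → ·
    (5,5)@(11, 11): e=[-6,24,6] → ·
    (6,5)@(13, 11): e=[0,24,0] → #  [on edge]
    (7,6)@(15, 13): e=[-16,40,0] → ·  [on edge]
    (8,7)@(17, 15): e=[-32,56,0] → ·  [on edge]
    (9,8)@(19, 17): e=[-48,72,0] → ·  [on edge]
    (10,9)@(21, 19): e=[-64,88,0] → ·  [on edge]
    (11,10)@(23, 21): e=[-80,104,0] → ·  [on edge]
  covered (4 px):
    · · · · · · · · · · · ·
    · · · · · · · · · · · ·
    · · · · · · · · · · · ·
    · · · · · · · · · · · ·
    · · · # # # · · · · · ·
    · · · · · · # · · · · ·
    · · · · · · · · · · · ·
    · · · · · · · · · · · ·
    · · · · · · · · · · · ·
    · · · · · · · · · · · ·
    · · · · · · · · · · · ·
    · · · · · · · · · · · ·
T1:
  2·area = 374  (B↔C swapped to make it positive)
  edge (24, 0)→(22, 24): d=(-2,24) inclusive
  edge (22, 24)→(8, 5): d=(-14,-19) inclusive
  edge (8, 5)→(24, 0): d=(16,-5) inclusive
    (10,0)@(21, 1): e=[70,303,1] → #
    (11,0)@(23, 1): e=[22,341,11] → #
    (7,1)@(15, 3): e=[210,161,3] → #
    (8,1)@(17, 3): e=[162,199,13] → #
    (9,1)@(19, 3): e=[114,237,23] → #
    (4,2)@(9, 5): e=[350,19,5] → #
    (5,2)@(11, 5): e=[302,57,15] → #
    (6,2)@(13, 5): e=[254,95,25] → #
    (4,3)@(9, 7): e=[346,-9,37] → ·
    (5,3)@(11, 7): e=[298,29,47] → #
    (5,4)@(11, 9): e=[294,1,79] → #
    (5,5)@(11, 11): e=[290,-27,111] → ·
  covered (48 px):
    · · · · · · · · · · # #
    · · · · · · · # # # # #
    · · · · # # # # # # # #
    · · · · · # # # # # # #
    · · · · · # # # # # # #
    · · · · · · # # # # # #
    · · · · · · · # # # # ·
    · · · · · · · · # # # ·
    · · · · · · · · # # # ·
    · · · · · · · · · # # ·
    · · · · · · · · · · # ·
    · · · · · · · · · · · ·
T2:
  2·area = 128
  edge (24, 0)→(16, 20): d=(-8,20) inclusive
  edge (16, 20)→(12, 14): d=(-4,-6) inclusive
  edge (12, 14)→(24, 0): d=(12,-14) inclusive
    (10,2)@(21, 5): e=[20,90,18] → #
    (11,2)@(23, 5): e=[-20,102,46] → ·
    (9,3)@(19, 7): e=[44,70,14] → #
    (11,3)@(23, 7): e=[-36,94,70] → ·
    (8,4)@(17, 9): e=[68,50,10] → #
    (10,4)@(21, 9): e=[-12,74,66] → ·
    (7,5)@(15, 11): e=[92,30,6] → #
    (10,5)@(21, 11): e=[-28,66,90] → ·
    (6,6)@(13, 13): e=[116,10,2] → #
    (9,6)@(19, 13): e=[-4,46,86] → ·
    (6,7)@(13, 15): e=[100,2,26] → #
    (9,7)@(19, 15): e=[-20,38,110] → ·
  covered (16 px):
    · · · · · · · · · · · ·
    · · · · · · · · · · · ·
    · · · · · · · · · · # ·
    · · · · · · · · · # # ·
    · · · · · · · · # # · ·
    · · · · · · · # # # · ·
    · · · · · · # # # · · ·
    · · · · · · # # # · · ·
    · · · · · · · # # · · ·
    · · · · · · · · · · · ·
    · · · · · · · · · · · ·
    · · · · · · · · · · · ·
T3:
  2·area = 76
  edge (23, 8)→(12, 22): d=(-11,14) inclusive
  edge (12, 22)→(16, 10): d=(4,-12) inclusive
  edge (16, 10)→(23, 8): d=(7,-2) inclusive
    (9,0)@(19, 1): e=[133,0,-57] → ·  [on edge]
    (8,3)@(17, 7): e=[95,0,-19] → ·  [on edge]
    (10,4)@(21, 9): e=[17,56,3] → #
    (11,4)@(23, 9): e=[-11,80,7] → ·
    (8,5)@(17, 11): e=[51,16,9] → #
    (9,5)@(19, 11): e=[23,40,13] → #
    (10,5)@(21, 11): e=[-5,64,17] → ·
    (7,6)@(15, 13): e=[57,0,19] → #  [on edge]
    (10,6)@(21, 13): e=[-27,72,31] → ·
    (7,7)@(15, 15): e=[35,8,33] → #
    (9,7)@(19, 15): e=[-21,56,41] → ·
    (7,8)@(15, 17): e=[13,16,47] → #
    (6,9)@(13, 19): e=[19,0,57] → #  [on edge]
  covered (10 px):
    · · · · · · · · · · · ·
    · · · · · · · · · · · ·
    · · · · · · · · · · · ·
    · · · · · · · · · · · ·
    · · · · · · · · · · # ·
    · · · · · · · · # # · ·
    · · · · · · · # # # · ·
    · · · · · · · # # · · ·
    · · · · · · · # · · · ·
    · · · · · · # · · · · ·
    · · · · · · · · · · · ·
    · · · · · · · · · · · ·
T4:
  2·area = 92
  edge (16, 2)→(20, 8): d=(4,6) inclusive
  edge (20, 8)→(2, 4): d=(-18,-4) inclusive
  edge (2, 4)→(16, 2): d=(14,-2) inclusive
    (11,0)@(23, 1): e=[-46,138,0] → ·  [on edge]
    (4,1)@(9, 3): e=[46,46,0] → #  [on edge]
    (5,1)@(11, 3): e=[34,54,4] → #
    (6,1)@(13, 3): e=[22,62,8] → #
    (7,1)@(15, 3): e=[10,70,12] → #
    (8,1)@(17, 3): e=[-2,78,16] → ·
    (3,2)@(7, 5): e=[66,2,24] → #
    (8,2)@(17, 5): e=[6,42,44] → #
    (9,2)@(19, 5): e=[-6,50,48] → ·
    (3,3)@(7, 7): e=[74,-34,52] → ·
    (4,3)@(9, 7): e=[62,-26,56] → ·
    (5,3)@(11, 7): e=[50,-18,60] → ·
  covered (12 px):
    · · · · · · · · · · · ·
    · · · · # # # # · · · ·
    · · · # # # # # # · · ·
    · · · · · · · · # # · ·
    · · · · · · · · · · · ·
    · · · · · · · · · · · ·
    · · · · · · · · · · · ·
    · · · · · · · · · · · ·
    · · · · · · · · · · · ·
    · · · · · · · · · · · ·
    · · · · · · · · · · · ·
    · · · · · · · · · · · ·

Final: 90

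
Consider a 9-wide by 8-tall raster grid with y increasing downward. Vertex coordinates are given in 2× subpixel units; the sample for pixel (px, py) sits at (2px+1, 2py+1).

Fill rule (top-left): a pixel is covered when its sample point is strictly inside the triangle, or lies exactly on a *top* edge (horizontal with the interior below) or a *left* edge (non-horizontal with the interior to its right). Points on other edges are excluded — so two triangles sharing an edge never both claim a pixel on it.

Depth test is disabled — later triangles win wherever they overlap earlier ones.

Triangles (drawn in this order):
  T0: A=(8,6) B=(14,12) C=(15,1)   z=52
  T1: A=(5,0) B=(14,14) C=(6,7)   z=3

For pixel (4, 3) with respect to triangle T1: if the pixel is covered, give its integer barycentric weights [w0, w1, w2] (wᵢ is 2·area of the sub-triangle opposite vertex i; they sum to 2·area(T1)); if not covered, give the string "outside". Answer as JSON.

T0:
  2·area = 72  (B↔C swapped to make it positive)
  edge (8, 6)→(15, 1): d=(7,-5) top-left  bias=+0
  edge (15, 1)→(14, 12): d=(-1,11) right/bottom  bias=-1
  edge (14, 12)→(8, 6): d=(-6,-6) top-left  bias=+0
    (1,0)@(3, 1): e=[-60,132,0] → ·  [on edge]
    (7,0)@(15, 1): e=[0,0,72] → ·  [on edge]
    (2,1)@(5, 3): e=[-36,108,0] → ·  [on edge]
    (6,1)@(13, 3): e=[4,20,48] → #
    (7,1)@(15, 3): e=[14,-2,60] → ·
    (3,2)@(7, 5): e=[-12,84,0] → ·  [on edge]
    (5,2)@(11, 5): e=[8,40,24] → #
    (7,2)@(15, 5): e=[28,-4,48] → ·
    (4,3)@(9, 7): e=[12,60,0] → #  [on edge]
    (7,3)@(15, 7): e=[42,-6,36] → ·
    (4,4)@(9, 9): e=[26,58,-12] → ·
    (5,4)@(11, 9): e=[36,36,0] → #  [on edge]
    (0,5)@(1, 11): e=[0,144,-72] → ·  [on edge]
    (6,5)@(13, 11): e=[60,12,0] → #  [on edge]
    (7,6)@(15, 13): e=[84,-12,0] → ·  [on edge]
    (8,7)@(17, 15): e=[108,-36,0] → ·  [on edge]
  covered (9 px):
    · · · · · · · · ·
    · · · · · · # · ·
    · · · · · # # · ·
    · · · · # # # · ·
    · · · · · # # · ·
    · · · · · · # · ·
    · · · · · · · · ·
    · · · · · · · · ·
T1:
  2·area = 49
  edge (5, 0)→(14, 14): d=(9,14) right/bottom  bias=-1
  edge (14, 14)→(6, 7): d=(-8,-7) top-left  bias=+0
  edge (6, 7)→(5, 0): d=(-1,-7) top-left  bias=+0
    (3,2)@(7, 5): e=[17,23,9] → #
    (4,2)@(9, 5): e=[-11,37,23] → ·
    (3,3)@(7, 7): e=[35,7,7] → #
    (4,3)@(9, 7): e=[7,21,21] → #
    (5,3)@(11, 7): e=[-21,35,35] → ·
    (3,4)@(7, 9): e=[53,-9,5] → ·
    (4,4)@(9, 9): e=[25,5,19] → #
    (5,4)@(11, 9): e=[-3,19,33] → ·
    (4,5)@(9, 11): e=[43,-11,17] → ·
    (5,5)@(11, 11): e=[15,3,31] → #
    (6,5)@(13, 11): e=[-13,17,45] → ·
    (5,6)@(11, 13): e=[33,-13,29] → ·
  covered (6 px):
    · · · · · · · · ·
    · · · · · · · · ·
    · · · # · · · · ·
    · · · # # · · · ·
    · · · · # · · · ·
    · · · · · # · · ·
    · · · · · · # · ·
    · · · · · · · · ·

Result: [21,21,7]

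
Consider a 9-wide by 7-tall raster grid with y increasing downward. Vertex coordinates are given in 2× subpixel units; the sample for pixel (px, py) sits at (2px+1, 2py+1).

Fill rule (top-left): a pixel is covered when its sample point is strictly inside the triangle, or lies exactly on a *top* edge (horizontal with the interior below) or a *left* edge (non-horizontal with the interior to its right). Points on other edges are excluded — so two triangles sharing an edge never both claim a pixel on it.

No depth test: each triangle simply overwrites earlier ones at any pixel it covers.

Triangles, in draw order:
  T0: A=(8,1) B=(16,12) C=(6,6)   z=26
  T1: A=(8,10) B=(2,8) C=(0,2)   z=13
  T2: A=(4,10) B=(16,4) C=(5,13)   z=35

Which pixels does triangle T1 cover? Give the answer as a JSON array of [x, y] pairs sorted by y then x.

T0:
  2·area = 62
  edge (8, 1)→(16, 12): d=(8,11) right/bottom  bias=-1
  edge (16, 12)→(6, 6): d=(-10,-6) top-left  bias=+0
  edge (6, 6)→(8, 1): d=(2,-5) top-left  bias=+0
    (0,1)@(1, 3): e=[93,0,-31] → ·  [on edge]
    (4,1)@(9, 3): e=[5,48,9] → #
    (5,1)@(11, 3): e=[-17,60,19] → ·
    (3,2)@(7, 5): e=[43,16,3] → #
    (5,2)@(11, 5): e=[-1,40,23] → ·
    (3,3)@(7, 7): e=[59,-4,7] → ·
    (4,3)@(9, 7): e=[37,8,17] → #
    (5,3)@(11, 7): e=[15,20,27] → #
    (6,3)@(13, 7): e=[-7,32,37] → ·
    (4,4)@(9, 9): e=[53,-12,21] → ·
    (5,4)@(11, 9): e=[31,0,31] → #  [on edge]
    (6,4)@(13, 9): e=[9,12,41] → #
  covered (8 px):
    · · · · · · · · ·
    · · · · # · · · ·
    · · · # # · · · ·
    · · · · # # · · ·
    · · · · · # # · ·
    · · · · · · · # ·
    · · · · · · · · ·
T1:
  2·area = 32
  edge (8, 10)→(2, 8): d=(-6,-2) top-left  bias=+0
  edge (2, 8)→(0, 2): d=(-2,-6) top-left  bias=+0
  edge (0, 2)→(8, 10): d=(8,8) right/bottom  bias=-1
    (0,1)@(1, 3): e=[28,4,0] → ·  [on edge]
    (0,2)@(1, 5): e=[16,0,16] → #  [on edge]
    (1,2)@(3, 5): e=[20,12,0] → ·  [on edge]
    (0,3)@(1, 7): e=[4,-4,32] → ·
    (1,3)@(3, 7): e=[8,8,16] → #
    (2,3)@(5, 7): e=[12,20,0] → ·  [on edge]
    (1,4)@(3, 9): e=[-4,4,32] → ·
    (2,4)@(5, 9): e=[0,16,16] → #  [on edge]
    (3,4)@(7, 9): e=[4,28,0] → ·  [on edge]
    (1,5)@(3, 11): e=[-16,0,48] → ·  [on edge]
    (2,5)@(5, 11): e=[-12,12,32] → ·
    (4,5)@(9, 11): e=[-4,36,0] → ·  [on edge]
    (5,5)@(11, 11): e=[0,48,-16] → ·  [on edge]
    (5,6)@(11, 13): e=[-12,44,0] → ·  [on edge]
    (8,6)@(17, 13): e=[0,80,-48] → ·  [on edge]
  covered (3 px):
    · · · · · · · · ·
    · · · · · · · · ·
    # · · · · · · · ·
    · # · · · · · · ·
    · · # · · · · · ·
    · · · · · · · · ·
    · · · · · · · · ·
T2:
  2·area = 42
  edge (4, 10)→(16, 4): d=(12,-6) top-left  bias=+0
  edge (16, 4)→(5, 13): d=(-11,9) right/bottom  bias=-1
  edge (5, 13)→(4, 10): d=(-1,-3) top-left  bias=+0
    (0,0)@(1, 1): e=[-126,168,0] → ·  [on edge]
    (1,3)@(3, 7): e=[-42,84,0] → ·  [on edge]
    (5,3)@(11, 7): e=[6,12,24] → #
    (6,3)@(13, 7): e=[18,-6,30] → ·
    (3,4)@(7, 9): e=[6,26,10] → #
    (4,4)@(9, 9): e=[18,8,16] → #
    (5,4)@(11, 9): e=[30,-10,22] → ·
    (2,5)@(5, 11): e=[18,22,2] → #
    (4,5)@(9, 11): e=[42,-14,14] → ·
    (2,6)@(5, 13): e=[42,0,0] → ·  [on edge]
    (3,6)@(7, 13): e=[54,-18,6] → ·
  covered (5 px):
    · · · · · · · · ·
    · · · · · · · · ·
    · · · · · · · · ·
    · · · · · # · · ·
    · · · # # · · · ·
    · · # # · · · · ·
    · · · · · · · · ·

Result: [[0,2],[1,3],[2,4]]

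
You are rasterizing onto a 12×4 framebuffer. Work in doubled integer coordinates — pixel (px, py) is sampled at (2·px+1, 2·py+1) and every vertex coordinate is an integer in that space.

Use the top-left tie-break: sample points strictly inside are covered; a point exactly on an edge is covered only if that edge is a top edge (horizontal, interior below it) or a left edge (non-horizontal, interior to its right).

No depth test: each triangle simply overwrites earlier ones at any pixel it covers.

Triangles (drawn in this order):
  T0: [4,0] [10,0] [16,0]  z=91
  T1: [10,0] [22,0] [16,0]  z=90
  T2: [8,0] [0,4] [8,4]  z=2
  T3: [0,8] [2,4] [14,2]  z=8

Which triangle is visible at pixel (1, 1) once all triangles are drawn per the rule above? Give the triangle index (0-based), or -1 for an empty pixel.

T0:
  degenerate (2·area = 0) — covers nothing
T1:
  degenerate (2·area = 0) — covers nothing
T2:
  2·area = 32  (B↔C swapped to make it positive)
  edge (8, 0)→(8, 4): d=(0,4) right/bottom  bias=-1
  edge (8, 4)→(0, 4): d=(-8,0) right/bottom  bias=-1
  edge (0, 4)→(8, 0): d=(8,-4) top-left  bias=+0
    (3,0)@(7, 1): e=[4,24,4] → #
    (4,0)@(9, 1): e=[-4,24,12] → ·
    (1,1)@(3, 3): e=[20,8,4] → #
    (2,1)@(5, 3): e=[12,8,12] → #
    (4,1)@(9, 3): e=[-4,8,28] → ·
    (1,2)@(3, 5): e=[20,-8,20] → ·
    (2,2)@(5, 5): e=[12,-8,28] → ·
    (3,2)@(7, 5): e=[4,-8,36] → ·
  covered (4 px):
    · · · # · · · · · · · ·
    · # # # · · · · · · · ·
    · · · · · · · · · · · ·
    · · · · · · · · · · · ·
T3:
  2·area = 44
  edge (0, 8)→(2, 4): d=(2,-4) top-left  bias=+0
  edge (2, 4)→(14, 2): d=(12,-2) top-left  bias=+0
  edge (14, 2)→(0, 8): d=(-14,6) right/bottom  bias=-1
    (4,1)@(9, 3): e=[26,2,16] → #
    (5,1)@(11, 3): e=[34,6,4] → #
    (6,1)@(13, 3): e=[42,10,-8] → ·
    (1,2)@(3, 5): e=[6,14,24] → #
    (2,2)@(5, 5): e=[14,18,12] → #
    (3,2)@(7, 5): e=[22,22,0] → ·  [on edge]
    (4,2)@(9, 5): e=[30,26,-12] → ·
    (5,2)@(11, 5): e=[38,30,-24] → ·
    (0,3)@(1, 7): e=[2,34,8] → #
    (1,3)@(3, 7): e=[10,38,-4] → ·
    (2,3)@(5, 7): e=[18,42,-16] → ·
  covered (5 px):
    · · · · · · · · · · · ·
    · · · · # # · · · · · ·
    · # # · · · · · · · · ·
    # · · · · · · · · · · ·

Z-buffer (winner per pixel, '.' = empty):
  . . . 2 . . . . . . . .
  . 2 2 2 3 3 . . . . . .
  . 3 3 . . . . . . . . .
  3 . . . . . . . . . . .

Answer: 2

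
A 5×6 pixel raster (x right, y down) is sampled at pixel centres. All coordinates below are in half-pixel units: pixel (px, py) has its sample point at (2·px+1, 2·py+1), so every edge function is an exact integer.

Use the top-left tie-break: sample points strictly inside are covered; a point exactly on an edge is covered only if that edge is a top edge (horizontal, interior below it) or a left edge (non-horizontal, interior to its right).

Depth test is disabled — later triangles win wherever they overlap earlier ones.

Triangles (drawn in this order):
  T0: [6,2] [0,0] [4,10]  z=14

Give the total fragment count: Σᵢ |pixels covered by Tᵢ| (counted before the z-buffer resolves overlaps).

T0:
  2·area = 52  (B↔C swapped to make it positive)
  edge (6, 2)→(4, 10): d=(-2,8) right/bottom  bias=-1
  edge (4, 10)→(0, 0): d=(-4,-10) top-left  bias=+0
  edge (0, 0)→(6, 2): d=(6,2) right/bottom  bias=-1
    (0,0)@(1, 1): e=[42,6,4] → █
    (1,0)@(3, 1): e=[26,26,0] → ·  [on edge]
    (0,1)@(1, 3): e=[38,-2,16] → ·
    (1,1)@(3, 3): e=[22,18,12] → █
    (2,1)@(5, 3): e=[6,38,8] → █
    (3,1)@(7, 3): e=[-10,58,4] → ·
    (4,1)@(9, 3): e=[-26,78,0] → ·  [on edge]
    (1,2)@(3, 5): e=[18,10,24] → █
    (3,2)@(7, 5): e=[-14,50,16] → ·
    (1,3)@(3, 7): e=[14,2,36] → █
    (2,3)@(5, 7): e=[-2,22,32] → ·
    (1,4)@(3, 9): e=[10,-6,48] → ·
  covered (6 px):
    █ · · · ·
    · █ █ · ·
    · █ █ · ·
    · █ · · ·
    · · · · ·
    · · · · ·

Final: 6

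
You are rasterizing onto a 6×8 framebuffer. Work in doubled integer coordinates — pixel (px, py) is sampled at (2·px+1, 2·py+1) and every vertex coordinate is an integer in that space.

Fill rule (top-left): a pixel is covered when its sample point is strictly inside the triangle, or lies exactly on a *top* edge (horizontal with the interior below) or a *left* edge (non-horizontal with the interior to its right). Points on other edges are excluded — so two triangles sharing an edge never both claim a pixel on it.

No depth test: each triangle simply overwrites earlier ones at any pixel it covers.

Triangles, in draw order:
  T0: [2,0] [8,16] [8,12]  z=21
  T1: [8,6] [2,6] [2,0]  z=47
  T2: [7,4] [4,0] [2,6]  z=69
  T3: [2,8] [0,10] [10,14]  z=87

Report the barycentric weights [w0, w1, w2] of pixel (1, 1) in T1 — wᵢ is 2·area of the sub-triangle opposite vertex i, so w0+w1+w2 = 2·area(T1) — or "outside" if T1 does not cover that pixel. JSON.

T0:
  2·area = 24  (B↔C swapped to make it positive)
  edge (2, 0)→(8, 12): d=(6,12) right/bottom  bias=-1
  edge (8, 12)→(8, 16): d=(0,4) right/bottom  bias=-1
  edge (8, 16)→(2, 0): d=(-6,-16) top-left  bias=+0
    (2,3)@(5, 7): e=[6,12,6] → █
    (3,3)@(7, 7): e=[-18,4,38] → ·
    (2,4)@(5, 9): e=[18,12,-6] → ·
    (3,5)@(7, 11): e=[6,4,14] → █
    (4,5)@(9, 11): e=[-18,-4,46] → ·
    (3,6)@(7, 13): e=[18,4,2] → █
    (4,6)@(9, 13): e=[-6,-4,34] → ·
    (3,7)@(7, 15): e=[30,4,-10] → ·
  covered (3 px):
    · · · · · ·
    · · · · · ·
    · · · · · ·
    · · █ · · ·
    · · · · · ·
    · · · █ · ·
    · · · █ · ·
    · · · · · ·
T1:
  2·area = 36
  edge (8, 6)→(2, 6): d=(-6,0) right/bottom  bias=-1
  edge (2, 6)→(2, 0): d=(0,-6) top-left  bias=+0
  edge (2, 0)→(8, 6): d=(6,6) right/bottom  bias=-1
    (1,0)@(3, 1): e=[30,6,0] → ·  [on edge]
    (1,1)@(3, 3): e=[18,6,12] → █
    (2,1)@(5, 3): e=[18,18,0] → ·  [on edge]
    (1,2)@(3, 5): e=[6,6,24] → █
    (2,2)@(5, 5): e=[6,18,12] → █
    (3,2)@(7, 5): e=[6,30,0] → ·  [on edge]
    (1,3)@(3, 7): e=[-6,6,36] → ·
    (2,3)@(5, 7): e=[-6,18,24] → ·
    (4,3)@(9, 7): e=[-6,42,0] → ·  [on edge]
    (5,4)@(11, 9): e=[-18,54,0] → ·  [on edge]
  covered (3 px):
    · · · · · ·
    · █ · · · ·
    · █ █ · · ·
    · · · · · ·
    · · · · · ·
    · · · · · ·
    · · · · · ·
    · · · · · ·
T2:
  2·area = 26  (B↔C swapped to make it positive)
  edge (7, 4)→(2, 6): d=(-5,2) right/bottom  bias=-1
  edge (2, 6)→(4, 0): d=(2,-6) top-left  bias=+0
  edge (4, 0)→(7, 4): d=(3,4) right/bottom  bias=-1
    (1,1)@(3, 3): e=[13,0,13] → █  [on edge]
    (2,1)@(5, 3): e=[9,12,5] → █
    (3,1)@(7, 3): e=[5,24,-3] → ·
    (1,2)@(3, 5): e=[3,4,19] → █
    (2,2)@(5, 5): e=[-1,16,11] → ·
    (1,3)@(3, 7): e=[-7,8,25] → ·
    (0,4)@(1, 9): e=[-13,0,39] → ·  [on edge]
  covered (3 px):
    · · · · · ·
    · █ █ · · ·
    · █ · · · ·
    · · · · · ·
    · · · · · ·
    · · · · · ·
    · · · · · ·
    · · · · · ·
T3:
  2·area = 28  (B↔C swapped to make it positive)
  edge (2, 8)→(10, 14): d=(8,6) right/bottom  bias=-1
  edge (10, 14)→(0, 10): d=(-10,-4) top-left  bias=+0
  edge (0, 10)→(2, 8): d=(2,-2) top-left  bias=+0
    (4,0)@(9, 1): e=[-98,126,0] → ·  [on edge]
    (3,1)@(7, 3): e=[-70,98,0] → ·  [on edge]
    (2,2)@(5, 5): e=[-42,70,0] → ·  [on edge]
    (1,3)@(3, 7): e=[-14,42,0] → ·  [on edge]
    (0,4)@(1, 9): e=[14,14,0] → █  [on edge]
    (1,4)@(3, 9): e=[2,22,4] → █
    (2,4)@(5, 9): e=[-10,30,8] → ·
    (0,5)@(1, 11): e=[30,-6,4] → ·
    (1,5)@(3, 11): e=[18,2,8] → █
    (2,5)@(5, 11): e=[6,10,12] → █
    (3,5)@(7, 11): e=[-6,18,16] → ·
    (1,6)@(3, 13): e=[34,-18,12] → ·
  covered (4 px):
    · · · · · ·
    · · · · · ·
    · · · · · ·
    · · · · · ·
    █ █ · · · ·
    · █ █ · · ·
    · · · · · ·
    · · · · · ·

Answer: [6,12,18]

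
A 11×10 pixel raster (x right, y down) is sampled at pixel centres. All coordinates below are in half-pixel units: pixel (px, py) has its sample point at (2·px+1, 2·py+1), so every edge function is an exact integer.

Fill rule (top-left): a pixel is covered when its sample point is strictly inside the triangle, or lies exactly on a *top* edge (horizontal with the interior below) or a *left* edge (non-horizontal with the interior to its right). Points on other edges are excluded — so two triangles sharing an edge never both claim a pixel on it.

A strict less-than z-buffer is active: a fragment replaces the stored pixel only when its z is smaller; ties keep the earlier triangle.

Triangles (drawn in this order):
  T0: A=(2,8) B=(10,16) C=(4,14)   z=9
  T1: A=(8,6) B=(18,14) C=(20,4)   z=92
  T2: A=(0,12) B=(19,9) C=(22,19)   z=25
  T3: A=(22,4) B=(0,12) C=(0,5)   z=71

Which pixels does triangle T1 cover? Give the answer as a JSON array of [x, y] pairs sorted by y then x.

T0:
  2·area = 32
  edge (2, 8)→(10, 16): d=(8,8) right/bottom  bias=-1
  edge (10, 16)→(4, 14): d=(-6,-2) top-left  bias=+0
  edge (4, 14)→(2, 8): d=(-2,-6) top-left  bias=+0
    (0,2)@(1, 5): e=[-16,48,0] → ·  [on edge]
    (0,3)@(1, 7): e=[0,36,-4] → ·  [on edge]
    (1,4)@(3, 9): e=[0,28,4] → ·  [on edge]
    (1,5)@(3, 11): e=[16,16,0] → █  [on edge]
    (2,5)@(5, 11): e=[0,20,12] → ·  [on edge]
    (0,6)@(1, 13): e=[48,0,-16] → ·  [on edge]
    (1,6)@(3, 13): e=[32,4,-4] → ·
    (2,6)@(5, 13): e=[16,8,8] → █
    (3,6)@(7, 13): e=[0,12,20] → ·  [on edge]
    (2,7)@(5, 15): e=[32,-4,4] → ·
    (3,7)@(7, 15): e=[16,0,16] → █  [on edge]
    (4,7)@(9, 15): e=[0,4,28] → ·  [on edge]
    (2,8)@(5, 17): e=[48,-16,0] → ·  [on edge]
    (5,8)@(11, 17): e=[0,-4,36] → ·  [on edge]
    (6,8)@(13, 17): e=[-16,0,48] → ·  [on edge]
    (6,9)@(13, 19): e=[0,-12,44] → ·  [on edge]
    (9,9)@(19, 19): e=[-48,0,80] → ·  [on edge]
  covered (3 px):
    · · · · · · · · · · ·
    · · · · · · · · · · ·
    · · · · · · · · · · ·
    · · · · · · · · · · ·
    · · · · · · · · · · ·
    · █ · · · · · · · · ·
    · · █ · · · · · · · ·
    · · · █ · · · · · · ·
    · · · · · · · · · · ·
    · · · · · · · · · · ·
T1:
  2·area = 116  (B↔C swapped to make it positive)
  edge (8, 6)→(20, 4): d=(12,-2) top-left  bias=+0
  edge (20, 4)→(18, 14): d=(-2,10) right/bottom  bias=-1
  edge (18, 14)→(8, 6): d=(-10,-8) top-left  bias=+0
    (7,2)@(15, 5): e=[2,48,66] → █
    (8,2)@(17, 5): e=[6,28,82] → █
    (9,2)@(19, 5): e=[10,8,98] → █
    (10,2)@(21, 5): e=[14,-12,114] → ·
    (5,3)@(11, 7): e=[18,84,14] → █
    (6,3)@(13, 7): e=[22,64,30] → █
    (10,3)@(21, 7): e=[38,-16,94] → ·
    (5,4)@(11, 9): e=[42,80,-6] → ·
    (6,4)@(13, 9): e=[46,60,10] → █
    (9,4)@(19, 9): e=[58,0,58] → ·  [on edge]
    (6,5)@(13, 11): e=[70,56,-10] → ·
    (7,5)@(15, 11): e=[74,36,6] → █
    (8,9)@(17, 19): e=[174,0,-58] → ·  [on edge]
  covered (14 px):
    · · · · · · · · · · ·
    · · · · · · · · · · ·
    · · · · · · · █ █ █ ·
    · · · · · █ █ █ █ █ ·
    · · · · · · █ █ █ · ·
    · · · · · · · █ █ · ·
    · · · · · · · · █ · ·
    · · · · · · · · · · ·
    · · · · · · · · · · ·
    · · · · · · · · · · ·
T2:
  2·area = 199
  edge (0, 12)→(19, 9): d=(19,-3) top-left  bias=+0
  edge (19, 9)→(22, 19): d=(3,10) right/bottom  bias=-1
  edge (22, 19)→(0, 12): d=(-22,-7) top-left  bias=+0
    (9,4)@(19, 9): e=[0,0,199] → ·  [on edge]
    (3,5)@(7, 11): e=[2,126,71] → █
    (4,5)@(9, 11): e=[8,106,85] → █
    (5,5)@(11, 11): e=[14,86,99] → █
    (6,5)@(13, 11): e=[20,66,113] → █
    (7,5)@(15, 11): e=[26,46,127] → █
    (8,5)@(17, 11): e=[32,26,141] → █
    (9,5)@(19, 11): e=[38,6,155] → █
    (10,5)@(21, 11): e=[44,-14,169] → ·
    (2,6)@(5, 13): e=[34,152,13] → █
    (10,6)@(21, 13): e=[82,-8,125] → ·
    (2,7)@(5, 15): e=[72,158,-31] → ·
  covered (23 px):
    · · · · · · · · · · ·
    · · · · · · · · · · ·
    · · · · · · · · · · ·
    · · · · · · · · · · ·
    · · · · · · · · · · ·
    · · · █ █ █ █ █ █ █ ·
    · · █ █ █ █ █ █ █ █ ·
    · · · · · █ █ █ █ █ ·
    · · · · · · · · █ █ █
    · · · · · · · · · · ·
T3:
  2·area = 154
  edge (22, 4)→(0, 12): d=(-22,8) right/bottom  bias=-1
  edge (0, 12)→(0, 5): d=(0,-7) top-left  bias=+0
  edge (0, 5)→(22, 4): d=(22,-1) top-left  bias=+0
    (0,2)@(1, 5): e=[146,7,1] → █
    (1,2)@(3, 5): e=[130,21,3] → █
    (2,2)@(5, 5): e=[114,35,5] → █
    (3,2)@(7, 5): e=[98,49,7] → █
    (4,2)@(9, 5): e=[82,63,9] → █
    (5,2)@(11, 5): e=[66,77,11] → █
    (6,2)@(13, 5): e=[50,91,13] → █
    (7,2)@(15, 5): e=[34,105,15] → █
    (8,2)@(17, 5): e=[18,119,17] → █
    (9,2)@(19, 5): e=[2,133,19] → █
    (10,2)@(21, 5): e=[-14,147,21] → ·
    (0,3)@(1, 7): e=[102,7,45] → █
  covered (22 px):
    · · · · · · · · · · ·
    · · · · · · · · · · ·
    █ █ █ █ █ █ █ █ █ █ ·
    █ █ █ █ █ █ █ · · · ·
    █ █ █ █ · · · · · · ·
    █ · · · · · · · · · ·
    · · · · · · · · · · ·
    · · · · · · · · · · ·
    · · · · · · · · · · ·
    · · · · · · · · · · ·

Final: [[7,2],[8,2],[9,2],[5,3],[6,3],[7,3],[8,3],[9,3],[6,4],[7,4],[8,4],[7,5],[8,5],[8,6]]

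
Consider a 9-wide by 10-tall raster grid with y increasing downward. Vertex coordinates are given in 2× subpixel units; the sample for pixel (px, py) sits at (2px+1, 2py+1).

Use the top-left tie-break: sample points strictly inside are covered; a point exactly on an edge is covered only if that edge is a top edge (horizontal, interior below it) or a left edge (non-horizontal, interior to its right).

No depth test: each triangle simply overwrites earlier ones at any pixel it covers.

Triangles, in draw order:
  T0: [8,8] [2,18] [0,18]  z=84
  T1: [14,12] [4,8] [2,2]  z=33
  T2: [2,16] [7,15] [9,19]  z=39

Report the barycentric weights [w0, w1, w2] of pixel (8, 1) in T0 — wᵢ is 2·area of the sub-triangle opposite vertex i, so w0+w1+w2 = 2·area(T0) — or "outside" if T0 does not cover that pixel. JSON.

T0:
  2·area = 20
  edge (8, 8)→(2, 18): d=(-6,10) right/bottom  bias=-1
  edge (2, 18)→(0, 18): d=(-2,0) right/bottom  bias=-1
  edge (0, 18)→(8, 8): d=(8,-10) top-left  bias=+0
    (5,1)@(11, 3): e=[0,30,-10] → .  [on edge]
    (2,6)@(5, 13): e=[0,10,10] → .  [on edge]
    (1,7)@(3, 15): e=[8,6,6] → X
    (2,7)@(5, 15): e=[-12,6,26] → .
    (0,8)@(1, 17): e=[16,2,2] → X
    (1,8)@(3, 17): e=[-4,2,22] → .
    (0,9)@(1, 19): e=[4,-2,18] → .
  covered (2 px):
    . . . . . . . . .
    . . . . . . . . .
    . . . . . . . . .
    . . . . . . . . .
    . . . . . . . . .
    . . . . . . . . .
    . . . . . . . . .
    . X . . . . . . .
    X . . . . . . . .
    . . . . . . . . .
T1:
  2·area = 52
  edge (14, 12)→(4, 8): d=(-10,-4) top-left  bias=+0
  edge (4, 8)→(2, 2): d=(-2,-6) top-left  bias=+0
  edge (2, 2)→(14, 12): d=(12,10) right/bottom  bias=-1
    (1,1)@(3, 3): e=[46,4,2] → X
    (2,1)@(5, 3): e=[54,16,-18] → .
    (1,2)@(3, 5): e=[26,0,26] → X  [on edge]
    (2,2)@(5, 5): e=[34,12,6] → X
    (3,2)@(7, 5): e=[42,24,-14] → .
    (1,3)@(3, 7): e=[6,-4,50] → .
    (2,3)@(5, 7): e=[14,8,30] → X
    (3,3)@(7, 7): e=[22,20,10] → X
    (4,3)@(9, 7): e=[30,32,-10] → .
    (2,4)@(5, 9): e=[-6,4,54] → .
    (3,4)@(7, 9): e=[2,16,34] → X
    (4,4)@(9, 9): e=[10,28,14] → X
    (2,5)@(5, 11): e=[-26,0,78] → .  [on edge]
    (3,8)@(7, 17): e=[-78,0,130] → .  [on edge]
  covered (7 px):
    . . . . . . . . .
    . X . . . . . . .
    . X X . . . . . .
    . . X X . . . . .
    . . . X X . . . .
    . . . . . . . . .
    . . . . . . . . .
    . . . . . . . . .
    . . . . . . . . .
    . . . . . . . . .
T2:
  2·area = 22
  edge (2, 16)→(7, 15): d=(5,-1) top-left  bias=+0
  edge (7, 15)→(9, 19): d=(2,4) right/bottom  bias=-1
  edge (9, 19)→(2, 16): d=(-7,-3) top-left  bias=+0
    (0,1)@(1, 3): e=[-66,0,88] → .  [on edge]
    (1,3)@(3, 7): e=[-44,0,66] → .  [on edge]
    (2,5)@(5, 11): e=[-22,0,44] → .  [on edge]
    (8,6)@(17, 13): e=[0,-44,66] → .  [on edge]
    (3,7)@(7, 15): e=[0,0,22] → .  [on edge]
    (2,8)@(5, 17): e=[8,12,2] → X
    (3,8)@(7, 17): e=[10,4,8] → X
    (4,8)@(9, 17): e=[12,-4,14] → .
    (2,9)@(5, 19): e=[18,16,-12] → .
    (3,9)@(7, 19): e=[20,8,-6] → .
    (4,9)@(9, 19): e=[22,0,0] → .  [on edge]
  covered (2 px):
    . . . . . . . . .
    . . . . . . . . .
    . . . . . . . . .
    . . . . . . . . .
    . . . . . . . . .
    . . . . . . . . .
    . . . . . . . . .
    . . . . . . . . .
    . . X X . . . . .
    . . . . . . . . .

Final: "outside"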